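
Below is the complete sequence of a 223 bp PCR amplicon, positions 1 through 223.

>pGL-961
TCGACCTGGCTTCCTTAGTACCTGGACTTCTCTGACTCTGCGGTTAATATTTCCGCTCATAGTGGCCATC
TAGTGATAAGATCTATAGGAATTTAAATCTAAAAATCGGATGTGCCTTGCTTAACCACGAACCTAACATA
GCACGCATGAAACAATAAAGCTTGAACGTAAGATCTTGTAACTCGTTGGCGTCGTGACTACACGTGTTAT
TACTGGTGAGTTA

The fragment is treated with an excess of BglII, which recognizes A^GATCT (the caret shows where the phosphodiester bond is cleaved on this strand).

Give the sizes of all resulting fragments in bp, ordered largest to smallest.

BglII sites (AGATCT) start at positions 79, 171.
BglII cuts after the first base of each site, so after positions 79, 171.
Linear molecule, 2 cuts → 3 fragments:
  1–79 → 79 bp
  80–171 → 92 bp
  172–223 → 52 bp
Sorted largest to smallest: 92, 79, 52 bp.

92, 79, 52 bp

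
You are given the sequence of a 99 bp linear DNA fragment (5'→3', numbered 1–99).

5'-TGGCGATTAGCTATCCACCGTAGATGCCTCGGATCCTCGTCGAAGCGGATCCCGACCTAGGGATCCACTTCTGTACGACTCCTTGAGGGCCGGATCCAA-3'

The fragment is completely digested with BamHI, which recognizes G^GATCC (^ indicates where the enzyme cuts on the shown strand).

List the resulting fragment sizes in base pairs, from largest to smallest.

BamHI sites (GGATCC) start at positions 31, 47, 61, 92.
BamHI cuts after the first base of each site, so after positions 31, 47, 61, 92.
Linear molecule, 4 cuts → 5 fragments:
  1–31 → 31 bp
  32–47 → 16 bp
  48–61 → 14 bp
  62–92 → 31 bp
  93–99 → 7 bp
Sorted largest to smallest: 31, 31, 16, 14, 7 bp.

31, 31, 16, 14, 7 bp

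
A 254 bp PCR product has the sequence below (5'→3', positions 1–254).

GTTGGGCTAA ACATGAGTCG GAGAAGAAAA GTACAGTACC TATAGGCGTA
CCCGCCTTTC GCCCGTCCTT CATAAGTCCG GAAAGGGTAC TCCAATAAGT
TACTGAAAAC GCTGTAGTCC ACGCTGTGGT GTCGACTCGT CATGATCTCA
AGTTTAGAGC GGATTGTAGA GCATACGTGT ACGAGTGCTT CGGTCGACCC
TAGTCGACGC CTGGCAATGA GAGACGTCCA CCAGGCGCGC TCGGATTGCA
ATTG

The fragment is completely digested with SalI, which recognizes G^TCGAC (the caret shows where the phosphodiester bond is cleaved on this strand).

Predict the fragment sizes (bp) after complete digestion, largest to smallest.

SalI sites (GTCGAC) start at positions 131, 193, 203.
SalI cuts after the first base of each site, so after positions 131, 193, 203.
Linear molecule, 3 cuts → 4 fragments:
  1–131 → 131 bp
  132–193 → 62 bp
  194–203 → 10 bp
  204–254 → 51 bp
Sorted largest to smallest: 131, 62, 51, 10 bp.

131, 62, 51, 10 bp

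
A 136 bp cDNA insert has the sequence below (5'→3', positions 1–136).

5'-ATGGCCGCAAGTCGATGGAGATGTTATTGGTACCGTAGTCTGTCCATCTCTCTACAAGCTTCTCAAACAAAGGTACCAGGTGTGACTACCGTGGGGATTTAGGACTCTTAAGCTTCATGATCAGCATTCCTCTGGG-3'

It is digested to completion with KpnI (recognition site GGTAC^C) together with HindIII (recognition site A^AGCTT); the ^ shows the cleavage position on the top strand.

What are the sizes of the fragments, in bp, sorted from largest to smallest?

34, 33, 26, 23, 20 bp

KpnI sites (GGTACC) start at positions 29, 72.
KpnI cuts after base 5 of each site (before the last base), so after positions 33, 76.
HindIII sites (AAGCTT) start at positions 56, 110.
HindIII cuts after the first base of each site, so after positions 56, 110.
Combined cut positions: 33, 56, 76, 110.
Linear molecule, 4 cuts → 5 fragments:
  1–33 → 33 bp
  34–56 → 23 bp
  57–76 → 20 bp
  77–110 → 34 bp
  111–136 → 26 bp
Sorted largest to smallest: 34, 33, 26, 23, 20 bp.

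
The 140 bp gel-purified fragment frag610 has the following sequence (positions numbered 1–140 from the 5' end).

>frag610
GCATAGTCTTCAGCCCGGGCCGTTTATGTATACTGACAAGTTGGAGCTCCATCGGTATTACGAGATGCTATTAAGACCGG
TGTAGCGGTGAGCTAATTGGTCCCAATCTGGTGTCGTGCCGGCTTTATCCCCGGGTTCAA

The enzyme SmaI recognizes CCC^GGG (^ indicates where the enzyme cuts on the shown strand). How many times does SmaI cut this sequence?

CCCGGG occurs starting at positions 14, 130.
SmaI cuts at 2 sites.

2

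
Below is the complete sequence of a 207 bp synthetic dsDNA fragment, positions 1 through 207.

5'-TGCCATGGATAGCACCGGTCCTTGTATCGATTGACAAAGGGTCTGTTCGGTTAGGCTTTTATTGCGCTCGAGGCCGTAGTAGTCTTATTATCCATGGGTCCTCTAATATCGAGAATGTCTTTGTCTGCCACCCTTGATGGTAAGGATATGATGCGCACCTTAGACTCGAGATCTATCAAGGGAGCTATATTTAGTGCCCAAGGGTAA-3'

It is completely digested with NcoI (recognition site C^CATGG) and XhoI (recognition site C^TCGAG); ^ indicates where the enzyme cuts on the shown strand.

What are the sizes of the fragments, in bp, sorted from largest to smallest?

73, 64, 42, 25, 3 bp

NcoI sites (CCATGG) start at positions 3, 92.
NcoI cuts after the first base of each site, so after positions 3, 92.
XhoI sites (CTCGAG) start at positions 67, 165.
XhoI cuts after the first base of each site, so after positions 67, 165.
Combined cut positions: 3, 67, 92, 165.
Linear molecule, 4 cuts → 5 fragments:
  1–3 → 3 bp
  4–67 → 64 bp
  68–92 → 25 bp
  93–165 → 73 bp
  166–207 → 42 bp
Sorted largest to smallest: 73, 64, 42, 25, 3 bp.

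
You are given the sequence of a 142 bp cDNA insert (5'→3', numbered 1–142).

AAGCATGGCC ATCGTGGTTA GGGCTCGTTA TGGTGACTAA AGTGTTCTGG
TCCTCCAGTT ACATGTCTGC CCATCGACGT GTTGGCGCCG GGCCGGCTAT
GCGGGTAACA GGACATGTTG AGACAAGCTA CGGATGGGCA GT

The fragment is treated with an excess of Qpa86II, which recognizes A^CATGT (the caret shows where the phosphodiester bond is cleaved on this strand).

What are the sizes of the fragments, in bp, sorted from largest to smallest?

Qpa86II sites (ACATGT) start at positions 61, 113.
Qpa86II cuts after the first base of each site, so after positions 61, 113.
Linear molecule, 2 cuts → 3 fragments:
  1–61 → 61 bp
  62–113 → 52 bp
  114–142 → 29 bp
Sorted largest to smallest: 61, 52, 29 bp.

61, 52, 29 bp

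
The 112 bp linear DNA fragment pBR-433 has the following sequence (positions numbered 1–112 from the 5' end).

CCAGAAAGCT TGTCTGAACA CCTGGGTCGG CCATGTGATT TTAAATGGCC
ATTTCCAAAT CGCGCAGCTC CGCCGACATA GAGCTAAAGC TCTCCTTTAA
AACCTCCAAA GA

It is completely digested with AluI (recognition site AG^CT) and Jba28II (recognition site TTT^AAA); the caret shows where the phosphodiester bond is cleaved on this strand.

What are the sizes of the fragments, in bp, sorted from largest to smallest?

AluI sites (AGCT) start at positions 7, 66, 82, 88.
AluI cuts after base 2 of each site, so after positions 8, 67, 83, 89.
Jba28II sites (TTTAAA) start at positions 40, 96.
Jba28II cuts after base 3 of each site, so after positions 42, 98.
Combined cut positions: 8, 42, 67, 83, 89, 98.
Linear molecule, 6 cuts → 7 fragments:
  1–8 → 8 bp
  9–42 → 34 bp
  43–67 → 25 bp
  68–83 → 16 bp
  84–89 → 6 bp
  90–98 → 9 bp
  99–112 → 14 bp
Sorted largest to smallest: 34, 25, 16, 14, 9, 8, 6 bp.

34, 25, 16, 14, 9, 8, 6 bp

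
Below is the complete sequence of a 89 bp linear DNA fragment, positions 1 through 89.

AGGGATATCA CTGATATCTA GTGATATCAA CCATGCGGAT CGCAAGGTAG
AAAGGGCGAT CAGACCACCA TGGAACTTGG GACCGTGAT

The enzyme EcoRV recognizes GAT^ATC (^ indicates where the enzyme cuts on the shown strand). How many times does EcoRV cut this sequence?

3

GATATC occurs starting at positions 4, 13, 23.
EcoRV cuts at 3 sites.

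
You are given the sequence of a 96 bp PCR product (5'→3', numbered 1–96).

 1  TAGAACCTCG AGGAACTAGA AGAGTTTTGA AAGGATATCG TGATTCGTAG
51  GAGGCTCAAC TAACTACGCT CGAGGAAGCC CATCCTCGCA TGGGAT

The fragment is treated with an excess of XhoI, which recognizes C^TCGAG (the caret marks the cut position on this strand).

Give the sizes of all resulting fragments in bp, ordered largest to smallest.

XhoI sites (CTCGAG) start at positions 7, 69.
XhoI cuts after the first base of each site, so after positions 7, 69.
Linear molecule, 2 cuts → 3 fragments:
  1–7 → 7 bp
  8–69 → 62 bp
  70–96 → 27 bp
Sorted largest to smallest: 62, 27, 7 bp.

62, 27, 7 bp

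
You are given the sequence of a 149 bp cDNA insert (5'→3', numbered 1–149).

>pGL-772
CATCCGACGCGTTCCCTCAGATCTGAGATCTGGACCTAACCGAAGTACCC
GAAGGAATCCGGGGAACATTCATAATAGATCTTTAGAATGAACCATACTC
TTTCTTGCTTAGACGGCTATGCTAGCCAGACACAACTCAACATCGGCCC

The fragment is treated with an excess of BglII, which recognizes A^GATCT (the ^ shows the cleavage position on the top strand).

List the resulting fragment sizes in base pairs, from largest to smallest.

BglII sites (AGATCT) start at positions 19, 26, 77.
BglII cuts after the first base of each site, so after positions 19, 26, 77.
Linear molecule, 3 cuts → 4 fragments:
  1–19 → 19 bp
  20–26 → 7 bp
  27–77 → 51 bp
  78–149 → 72 bp
Sorted largest to smallest: 72, 51, 19, 7 bp.

72, 51, 19, 7 bp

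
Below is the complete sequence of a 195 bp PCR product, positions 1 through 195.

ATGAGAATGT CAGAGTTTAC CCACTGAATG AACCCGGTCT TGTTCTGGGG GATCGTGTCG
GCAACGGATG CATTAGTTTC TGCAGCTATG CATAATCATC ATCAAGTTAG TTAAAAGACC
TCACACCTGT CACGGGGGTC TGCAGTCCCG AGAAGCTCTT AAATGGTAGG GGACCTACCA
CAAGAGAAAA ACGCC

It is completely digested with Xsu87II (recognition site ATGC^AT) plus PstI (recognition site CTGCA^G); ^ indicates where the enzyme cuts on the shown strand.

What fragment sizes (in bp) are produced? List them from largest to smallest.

71, 53, 51, 13, 7 bp

Xsu87II sites (ATGCAT) start at positions 68, 88.
Xsu87II cuts after base 4 of each site, so after positions 71, 91.
PstI sites (CTGCAG) start at positions 80, 140.
PstI cuts after base 5 of each site (before the last base), so after positions 84, 144.
Combined cut positions: 71, 84, 91, 144.
Linear molecule, 4 cuts → 5 fragments:
  1–71 → 71 bp
  72–84 → 13 bp
  85–91 → 7 bp
  92–144 → 53 bp
  145–195 → 51 bp
Sorted largest to smallest: 71, 53, 51, 13, 7 bp.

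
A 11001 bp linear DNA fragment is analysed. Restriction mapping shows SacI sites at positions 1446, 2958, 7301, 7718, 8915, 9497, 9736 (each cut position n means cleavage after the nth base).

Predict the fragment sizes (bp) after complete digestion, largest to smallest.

4343, 1512, 1446, 1265, 1197, 582, 417, 239 bp

Linear molecule, 7 cuts → 8 fragments:
  1446 − 0 = 1446 bp
  2958 − 1446 = 1512 bp
  7301 − 2958 = 4343 bp
  7718 − 7301 = 417 bp
  8915 − 7718 = 1197 bp
  9497 − 8915 = 582 bp
  9736 − 9497 = 239 bp
  11001 − 9736 = 1265 bp
Sorted largest to smallest: 4343, 1512, 1446, 1265, 1197, 582, 417, 239 bp.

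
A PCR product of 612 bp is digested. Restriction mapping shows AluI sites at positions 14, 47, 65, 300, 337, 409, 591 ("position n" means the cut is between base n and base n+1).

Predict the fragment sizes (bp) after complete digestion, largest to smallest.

Linear molecule, 7 cuts → 8 fragments:
  14 − 0 = 14 bp
  47 − 14 = 33 bp
  65 − 47 = 18 bp
  300 − 65 = 235 bp
  337 − 300 = 37 bp
  409 − 337 = 72 bp
  591 − 409 = 182 bp
  612 − 591 = 21 bp
Sorted largest to smallest: 235, 182, 72, 37, 33, 21, 18, 14 bp.

235, 182, 72, 37, 33, 21, 18, 14 bp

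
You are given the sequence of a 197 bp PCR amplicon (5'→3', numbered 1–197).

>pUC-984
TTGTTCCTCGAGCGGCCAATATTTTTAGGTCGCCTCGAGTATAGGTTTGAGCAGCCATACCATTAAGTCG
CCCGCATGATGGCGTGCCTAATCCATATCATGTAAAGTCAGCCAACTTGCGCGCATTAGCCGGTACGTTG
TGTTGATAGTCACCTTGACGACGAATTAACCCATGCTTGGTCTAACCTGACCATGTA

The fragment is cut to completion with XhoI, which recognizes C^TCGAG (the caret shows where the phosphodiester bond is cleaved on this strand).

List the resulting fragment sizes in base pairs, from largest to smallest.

163, 27, 7 bp

XhoI sites (CTCGAG) start at positions 7, 34.
XhoI cuts after the first base of each site, so after positions 7, 34.
Linear molecule, 2 cuts → 3 fragments:
  1–7 → 7 bp
  8–34 → 27 bp
  35–197 → 163 bp
Sorted largest to smallest: 163, 27, 7 bp.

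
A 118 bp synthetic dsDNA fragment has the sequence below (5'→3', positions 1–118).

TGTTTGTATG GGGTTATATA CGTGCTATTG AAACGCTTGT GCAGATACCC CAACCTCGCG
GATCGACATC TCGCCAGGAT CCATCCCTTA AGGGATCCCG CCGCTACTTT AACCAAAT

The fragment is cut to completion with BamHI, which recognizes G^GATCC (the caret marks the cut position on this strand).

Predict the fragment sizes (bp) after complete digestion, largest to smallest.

BamHI sites (GGATCC) start at positions 77, 93.
BamHI cuts after the first base of each site, so after positions 77, 93.
Linear molecule, 2 cuts → 3 fragments:
  1–77 → 77 bp
  78–93 → 16 bp
  94–118 → 25 bp
Sorted largest to smallest: 77, 25, 16 bp.

77, 25, 16 bp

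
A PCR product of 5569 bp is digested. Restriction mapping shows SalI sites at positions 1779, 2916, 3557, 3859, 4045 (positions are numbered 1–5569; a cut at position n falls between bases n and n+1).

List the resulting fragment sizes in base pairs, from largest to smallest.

Linear molecule, 5 cuts → 6 fragments:
  1779 − 0 = 1779 bp
  2916 − 1779 = 1137 bp
  3557 − 2916 = 641 bp
  3859 − 3557 = 302 bp
  4045 − 3859 = 186 bp
  5569 − 4045 = 1524 bp
Sorted largest to smallest: 1779, 1524, 1137, 641, 302, 186 bp.

1779, 1524, 1137, 641, 302, 186 bp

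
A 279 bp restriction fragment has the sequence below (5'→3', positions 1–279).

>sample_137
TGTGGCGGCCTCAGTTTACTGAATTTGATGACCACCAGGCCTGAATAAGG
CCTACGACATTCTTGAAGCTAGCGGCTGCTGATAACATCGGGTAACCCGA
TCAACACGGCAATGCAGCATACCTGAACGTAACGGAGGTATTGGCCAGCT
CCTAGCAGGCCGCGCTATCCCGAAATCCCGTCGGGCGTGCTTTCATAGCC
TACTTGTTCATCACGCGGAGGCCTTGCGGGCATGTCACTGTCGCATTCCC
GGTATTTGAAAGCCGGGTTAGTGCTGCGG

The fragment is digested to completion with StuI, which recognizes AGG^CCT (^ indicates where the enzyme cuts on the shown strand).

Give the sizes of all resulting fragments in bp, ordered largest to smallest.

171, 58, 39, 11 bp

StuI sites (AGGCCT) start at positions 37, 48, 219.
StuI cuts after base 3 of each site, so after positions 39, 50, 221.
Linear molecule, 3 cuts → 4 fragments:
  1–39 → 39 bp
  40–50 → 11 bp
  51–221 → 171 bp
  222–279 → 58 bp
Sorted largest to smallest: 171, 58, 39, 11 bp.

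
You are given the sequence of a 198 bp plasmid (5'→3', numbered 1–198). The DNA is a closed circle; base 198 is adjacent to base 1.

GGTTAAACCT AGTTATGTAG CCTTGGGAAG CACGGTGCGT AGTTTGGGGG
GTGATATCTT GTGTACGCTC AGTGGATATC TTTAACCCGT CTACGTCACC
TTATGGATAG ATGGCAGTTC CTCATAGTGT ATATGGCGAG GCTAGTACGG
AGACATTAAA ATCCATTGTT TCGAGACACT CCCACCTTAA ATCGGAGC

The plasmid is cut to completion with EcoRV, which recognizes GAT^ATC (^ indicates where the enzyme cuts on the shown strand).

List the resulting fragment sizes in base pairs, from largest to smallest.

176, 22 bp

EcoRV sites (GATATC) start at positions 53, 75.
EcoRV cuts after base 3 of each site, so after positions 55, 77.
Circular molecule, 2 cuts → 2 fragments:
  56–77 → 22 bp
  78–198 then 1–55 → 121 + 55 = 176 bp
Sorted largest to smallest: 176, 22 bp.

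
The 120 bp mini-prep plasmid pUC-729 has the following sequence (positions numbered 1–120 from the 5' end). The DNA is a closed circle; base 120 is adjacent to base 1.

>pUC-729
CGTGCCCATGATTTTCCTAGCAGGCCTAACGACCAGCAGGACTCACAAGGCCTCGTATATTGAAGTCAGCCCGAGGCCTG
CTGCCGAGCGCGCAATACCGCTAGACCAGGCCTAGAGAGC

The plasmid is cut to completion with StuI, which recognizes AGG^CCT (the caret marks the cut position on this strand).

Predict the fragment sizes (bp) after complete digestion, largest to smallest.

StuI sites (AGGCCT) start at positions 22, 48, 74, 108.
StuI cuts after base 3 of each site, so after positions 24, 50, 76, 110.
Circular molecule, 4 cuts → 4 fragments:
  25–50 → 26 bp
  51–76 → 26 bp
  77–110 → 34 bp
  111–120 then 1–24 → 10 + 24 = 34 bp
Sorted largest to smallest: 34, 34, 26, 26 bp.

34, 34, 26, 26 bp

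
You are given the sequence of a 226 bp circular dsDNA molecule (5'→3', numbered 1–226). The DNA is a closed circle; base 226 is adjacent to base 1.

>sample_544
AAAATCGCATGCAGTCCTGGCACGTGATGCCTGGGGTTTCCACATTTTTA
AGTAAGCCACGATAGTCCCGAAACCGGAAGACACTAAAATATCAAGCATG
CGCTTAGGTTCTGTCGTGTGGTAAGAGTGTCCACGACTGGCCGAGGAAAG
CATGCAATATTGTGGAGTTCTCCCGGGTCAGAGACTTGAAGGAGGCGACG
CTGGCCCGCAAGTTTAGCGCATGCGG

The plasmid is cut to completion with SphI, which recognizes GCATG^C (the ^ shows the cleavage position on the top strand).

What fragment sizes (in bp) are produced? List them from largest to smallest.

SphI sites (GCATGC) start at positions 7, 96, 150, 219.
SphI cuts after base 5 of each site (before the last base), so after positions 11, 100, 154, 223.
Circular molecule, 4 cuts → 4 fragments:
  12–100 → 89 bp
  101–154 → 54 bp
  155–223 → 69 bp
  224–226 then 1–11 → 3 + 11 = 14 bp
Sorted largest to smallest: 89, 69, 54, 14 bp.

89, 69, 54, 14 bp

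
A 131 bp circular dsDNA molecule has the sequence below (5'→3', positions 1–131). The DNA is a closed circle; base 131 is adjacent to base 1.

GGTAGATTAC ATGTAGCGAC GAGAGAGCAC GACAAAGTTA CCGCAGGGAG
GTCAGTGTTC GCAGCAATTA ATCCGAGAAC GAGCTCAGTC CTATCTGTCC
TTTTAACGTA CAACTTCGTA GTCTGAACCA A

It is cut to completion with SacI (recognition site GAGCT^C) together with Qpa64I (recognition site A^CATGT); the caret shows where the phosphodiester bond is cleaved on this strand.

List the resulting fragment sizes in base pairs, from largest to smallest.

76, 55 bp

The SacI site (GAGCTC) starts at position 81.
SacI cuts after base 5 of each site (before the last base), so after position 85.
The Qpa64I site (ACATGT) starts at position 9.
Qpa64I cuts after the first base of each site, so after position 9.
Combined cut positions: 9, 85.
Circular molecule, 2 cuts → 2 fragments:
  10–85 → 76 bp
  86–131 then 1–9 → 46 + 9 = 55 bp
Sorted largest to smallest: 76, 55 bp.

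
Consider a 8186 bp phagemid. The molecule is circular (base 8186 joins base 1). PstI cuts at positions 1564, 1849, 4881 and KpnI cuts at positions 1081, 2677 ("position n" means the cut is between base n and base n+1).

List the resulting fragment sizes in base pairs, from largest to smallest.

Combined cut positions (sorted): 1081, 1564, 1849, 2677, 4881.
Circular molecule, 5 cuts → 5 fragments:
  1564 − 1081 = 483 bp
  1849 − 1564 = 285 bp
  2677 − 1849 = 828 bp
  4881 − 2677 = 2204 bp
  wrap: 8186 − 4881 + 1081 = 4386 bp
Sorted largest to smallest: 4386, 2204, 828, 483, 285 bp.

4386, 2204, 828, 483, 285 bp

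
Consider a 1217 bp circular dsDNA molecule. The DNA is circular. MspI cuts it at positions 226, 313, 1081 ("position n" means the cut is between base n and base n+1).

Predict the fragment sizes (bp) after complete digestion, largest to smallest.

768, 362, 87 bp

Circular molecule, 3 cuts → 3 fragments:
  313 − 226 = 87 bp
  1081 − 313 = 768 bp
  wrap: 1217 − 1081 + 226 = 362 bp
Sorted largest to smallest: 768, 362, 87 bp.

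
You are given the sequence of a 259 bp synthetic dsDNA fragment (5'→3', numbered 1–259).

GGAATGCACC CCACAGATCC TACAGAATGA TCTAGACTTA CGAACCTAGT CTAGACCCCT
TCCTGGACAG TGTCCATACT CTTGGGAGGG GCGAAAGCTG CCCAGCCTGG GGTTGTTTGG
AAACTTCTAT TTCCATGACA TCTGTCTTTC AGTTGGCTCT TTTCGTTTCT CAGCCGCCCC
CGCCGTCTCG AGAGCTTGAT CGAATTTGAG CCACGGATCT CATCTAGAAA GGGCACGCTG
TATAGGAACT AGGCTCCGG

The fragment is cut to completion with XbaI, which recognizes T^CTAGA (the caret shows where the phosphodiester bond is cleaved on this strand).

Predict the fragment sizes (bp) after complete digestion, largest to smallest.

173, 36, 31, 19 bp

XbaI sites (TCTAGA) start at positions 31, 50, 223.
XbaI cuts after the first base of each site, so after positions 31, 50, 223.
Linear molecule, 3 cuts → 4 fragments:
  1–31 → 31 bp
  32–50 → 19 bp
  51–223 → 173 bp
  224–259 → 36 bp
Sorted largest to smallest: 173, 36, 31, 19 bp.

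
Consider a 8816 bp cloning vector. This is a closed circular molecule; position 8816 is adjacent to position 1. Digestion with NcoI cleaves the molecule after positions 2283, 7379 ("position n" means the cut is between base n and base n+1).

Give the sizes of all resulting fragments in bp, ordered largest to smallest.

Circular molecule, 2 cuts → 2 fragments:
  7379 − 2283 = 5096 bp
  wrap: 8816 − 7379 + 2283 = 3720 bp
Sorted largest to smallest: 5096, 3720 bp.

5096, 3720 bp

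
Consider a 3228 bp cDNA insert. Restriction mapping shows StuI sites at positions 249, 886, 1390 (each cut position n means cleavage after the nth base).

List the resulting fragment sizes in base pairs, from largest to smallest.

1838, 637, 504, 249 bp

Linear molecule, 3 cuts → 4 fragments:
  249 − 0 = 249 bp
  886 − 249 = 637 bp
  1390 − 886 = 504 bp
  3228 − 1390 = 1838 bp
Sorted largest to smallest: 1838, 637, 504, 249 bp.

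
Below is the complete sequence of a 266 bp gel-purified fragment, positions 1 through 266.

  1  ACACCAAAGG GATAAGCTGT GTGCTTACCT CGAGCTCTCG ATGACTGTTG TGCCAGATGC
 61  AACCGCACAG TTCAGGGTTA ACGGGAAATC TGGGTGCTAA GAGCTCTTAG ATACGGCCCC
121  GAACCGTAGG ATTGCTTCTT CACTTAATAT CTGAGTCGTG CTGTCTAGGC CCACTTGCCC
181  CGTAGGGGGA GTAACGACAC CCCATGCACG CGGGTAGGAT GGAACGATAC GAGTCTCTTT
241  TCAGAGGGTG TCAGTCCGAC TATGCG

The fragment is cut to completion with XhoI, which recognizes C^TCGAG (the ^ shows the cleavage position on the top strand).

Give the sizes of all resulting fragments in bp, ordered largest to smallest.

237, 29 bp

The XhoI site (CTCGAG) starts at position 29.
XhoI cuts after the first base of each site, so after position 29.
Linear molecule, 1 cut → 2 fragments:
  1–29 → 29 bp
  30–266 → 237 bp
Sorted largest to smallest: 237, 29 bp.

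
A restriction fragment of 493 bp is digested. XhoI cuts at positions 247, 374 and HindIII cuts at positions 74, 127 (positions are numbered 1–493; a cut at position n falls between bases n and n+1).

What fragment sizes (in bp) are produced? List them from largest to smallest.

127, 120, 119, 74, 53 bp

Combined cut positions (sorted): 74, 127, 247, 374.
Linear molecule, 4 cuts → 5 fragments:
  74 − 0 = 74 bp
  127 − 74 = 53 bp
  247 − 127 = 120 bp
  374 − 247 = 127 bp
  493 − 374 = 119 bp
Sorted largest to smallest: 127, 120, 119, 74, 53 bp.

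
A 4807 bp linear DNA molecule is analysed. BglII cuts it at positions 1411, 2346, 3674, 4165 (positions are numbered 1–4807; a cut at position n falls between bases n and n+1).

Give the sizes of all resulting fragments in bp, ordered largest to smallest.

Linear molecule, 4 cuts → 5 fragments:
  1411 − 0 = 1411 bp
  2346 − 1411 = 935 bp
  3674 − 2346 = 1328 bp
  4165 − 3674 = 491 bp
  4807 − 4165 = 642 bp
Sorted largest to smallest: 1411, 1328, 935, 642, 491 bp.

1411, 1328, 935, 642, 491 bp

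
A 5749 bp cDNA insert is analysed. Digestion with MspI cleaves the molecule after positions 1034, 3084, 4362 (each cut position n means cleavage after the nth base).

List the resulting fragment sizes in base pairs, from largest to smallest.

Linear molecule, 3 cuts → 4 fragments:
  1034 − 0 = 1034 bp
  3084 − 1034 = 2050 bp
  4362 − 3084 = 1278 bp
  5749 − 4362 = 1387 bp
Sorted largest to smallest: 2050, 1387, 1278, 1034 bp.

2050, 1387, 1278, 1034 bp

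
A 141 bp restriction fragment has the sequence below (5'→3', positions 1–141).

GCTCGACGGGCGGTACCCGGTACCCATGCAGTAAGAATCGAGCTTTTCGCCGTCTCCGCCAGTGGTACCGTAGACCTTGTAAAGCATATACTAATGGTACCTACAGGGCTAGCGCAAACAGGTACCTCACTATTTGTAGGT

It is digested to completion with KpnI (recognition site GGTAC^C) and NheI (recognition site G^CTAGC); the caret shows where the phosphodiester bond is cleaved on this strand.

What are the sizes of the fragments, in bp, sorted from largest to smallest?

45, 32, 17, 16, 16, 8, 7 bp

KpnI sites (GGTACC) start at positions 12, 19, 64, 96, 121.
KpnI cuts after base 5 of each site (before the last base), so after positions 16, 23, 68, 100, 125.
The NheI site (GCTAGC) starts at position 108.
NheI cuts after the first base of each site, so after position 108.
Combined cut positions: 16, 23, 68, 100, 108, 125.
Linear molecule, 6 cuts → 7 fragments:
  1–16 → 16 bp
  17–23 → 7 bp
  24–68 → 45 bp
  69–100 → 32 bp
  101–108 → 8 bp
  109–125 → 17 bp
  126–141 → 16 bp
Sorted largest to smallest: 45, 32, 17, 16, 16, 8, 7 bp.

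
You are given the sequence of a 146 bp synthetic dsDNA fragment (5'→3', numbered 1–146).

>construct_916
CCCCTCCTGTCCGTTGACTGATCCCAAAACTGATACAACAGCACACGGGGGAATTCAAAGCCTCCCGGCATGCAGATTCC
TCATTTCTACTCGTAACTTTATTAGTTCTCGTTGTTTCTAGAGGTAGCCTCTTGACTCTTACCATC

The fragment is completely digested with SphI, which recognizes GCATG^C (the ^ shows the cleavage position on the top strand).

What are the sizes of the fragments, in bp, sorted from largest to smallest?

The SphI site (GCATGC) starts at position 68.
SphI cuts after base 5 of each site (before the last base), so after position 72.
Linear molecule, 1 cut → 2 fragments:
  1–72 → 72 bp
  73–146 → 74 bp
Sorted largest to smallest: 74, 72 bp.

74, 72 bp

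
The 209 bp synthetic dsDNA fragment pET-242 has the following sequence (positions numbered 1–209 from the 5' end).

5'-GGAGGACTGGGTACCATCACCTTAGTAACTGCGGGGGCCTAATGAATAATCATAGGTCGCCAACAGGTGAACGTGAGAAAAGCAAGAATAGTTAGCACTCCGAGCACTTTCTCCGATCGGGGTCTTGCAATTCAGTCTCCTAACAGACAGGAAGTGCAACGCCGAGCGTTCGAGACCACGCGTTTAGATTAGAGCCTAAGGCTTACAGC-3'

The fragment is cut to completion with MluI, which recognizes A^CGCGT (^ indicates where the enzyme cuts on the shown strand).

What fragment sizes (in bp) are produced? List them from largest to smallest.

The MluI site (ACGCGT) starts at position 178.
MluI cuts after the first base of each site, so after position 178.
Linear molecule, 1 cut → 2 fragments:
  1–178 → 178 bp
  179–209 → 31 bp
Sorted largest to smallest: 178, 31 bp.

178, 31 bp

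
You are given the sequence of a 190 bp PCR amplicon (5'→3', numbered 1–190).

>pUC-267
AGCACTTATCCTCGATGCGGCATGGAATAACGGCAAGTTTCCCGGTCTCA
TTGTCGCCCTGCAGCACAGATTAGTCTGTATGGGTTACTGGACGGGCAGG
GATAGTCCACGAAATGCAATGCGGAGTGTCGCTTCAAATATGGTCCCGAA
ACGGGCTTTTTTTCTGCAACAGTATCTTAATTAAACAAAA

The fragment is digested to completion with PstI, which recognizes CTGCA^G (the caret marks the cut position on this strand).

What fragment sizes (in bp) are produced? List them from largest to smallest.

The PstI site (CTGCAG) starts at position 59.
PstI cuts after base 5 of each site (before the last base), so after position 63.
Linear molecule, 1 cut → 2 fragments:
  1–63 → 63 bp
  64–190 → 127 bp
Sorted largest to smallest: 127, 63 bp.

127, 63 bp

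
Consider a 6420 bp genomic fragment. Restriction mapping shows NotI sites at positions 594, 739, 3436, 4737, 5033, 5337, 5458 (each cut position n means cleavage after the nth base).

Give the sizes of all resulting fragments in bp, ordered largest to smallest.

2697, 1301, 962, 594, 304, 296, 145, 121 bp

Linear molecule, 7 cuts → 8 fragments:
  594 − 0 = 594 bp
  739 − 594 = 145 bp
  3436 − 739 = 2697 bp
  4737 − 3436 = 1301 bp
  5033 − 4737 = 296 bp
  5337 − 5033 = 304 bp
  5458 − 5337 = 121 bp
  6420 − 5458 = 962 bp
Sorted largest to smallest: 2697, 1301, 962, 594, 304, 296, 145, 121 bp.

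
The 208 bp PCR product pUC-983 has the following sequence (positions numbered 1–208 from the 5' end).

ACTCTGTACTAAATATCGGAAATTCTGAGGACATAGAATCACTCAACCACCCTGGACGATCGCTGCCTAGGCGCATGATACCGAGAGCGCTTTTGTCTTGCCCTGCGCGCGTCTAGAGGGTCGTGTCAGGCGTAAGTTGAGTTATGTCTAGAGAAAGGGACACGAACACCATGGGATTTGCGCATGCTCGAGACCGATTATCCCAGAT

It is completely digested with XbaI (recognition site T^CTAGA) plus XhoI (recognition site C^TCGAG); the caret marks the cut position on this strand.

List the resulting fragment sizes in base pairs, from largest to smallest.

XbaI sites (TCTAGA) start at positions 112, 147.
XbaI cuts after the first base of each site, so after positions 112, 147.
The XhoI site (CTCGAG) starts at position 187.
XhoI cuts after the first base of each site, so after position 187.
Combined cut positions: 112, 147, 187.
Linear molecule, 3 cuts → 4 fragments:
  1–112 → 112 bp
  113–147 → 35 bp
  148–187 → 40 bp
  188–208 → 21 bp
Sorted largest to smallest: 112, 40, 35, 21 bp.

112, 40, 35, 21 bp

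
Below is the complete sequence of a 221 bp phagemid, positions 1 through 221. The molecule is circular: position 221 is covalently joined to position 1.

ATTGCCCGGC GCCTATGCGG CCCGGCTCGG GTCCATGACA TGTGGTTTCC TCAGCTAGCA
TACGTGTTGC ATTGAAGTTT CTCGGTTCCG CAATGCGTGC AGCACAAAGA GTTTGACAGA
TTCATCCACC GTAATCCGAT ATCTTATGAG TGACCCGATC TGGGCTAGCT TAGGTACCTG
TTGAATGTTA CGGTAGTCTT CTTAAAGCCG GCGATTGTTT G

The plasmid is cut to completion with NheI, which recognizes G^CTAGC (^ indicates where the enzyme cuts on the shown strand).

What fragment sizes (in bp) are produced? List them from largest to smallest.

111, 110 bp

NheI sites (GCTAGC) start at positions 54, 164.
NheI cuts after the first base of each site, so after positions 54, 164.
Circular molecule, 2 cuts → 2 fragments:
  55–164 → 110 bp
  165–221 then 1–54 → 57 + 54 = 111 bp
Sorted largest to smallest: 111, 110 bp.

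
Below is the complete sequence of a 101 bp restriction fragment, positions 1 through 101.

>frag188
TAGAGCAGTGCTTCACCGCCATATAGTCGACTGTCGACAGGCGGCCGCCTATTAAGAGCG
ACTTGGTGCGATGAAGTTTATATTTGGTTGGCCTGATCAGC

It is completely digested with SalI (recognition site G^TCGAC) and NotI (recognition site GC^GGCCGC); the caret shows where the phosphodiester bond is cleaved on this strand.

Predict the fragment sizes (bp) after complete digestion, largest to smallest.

SalI sites (GTCGAC) start at positions 26, 33.
SalI cuts after the first base of each site, so after positions 26, 33.
The NotI site (GCGGCCGC) starts at position 41.
NotI cuts after base 2 of each site, so after position 42.
Combined cut positions: 26, 33, 42.
Linear molecule, 3 cuts → 4 fragments:
  1–26 → 26 bp
  27–33 → 7 bp
  34–42 → 9 bp
  43–101 → 59 bp
Sorted largest to smallest: 59, 26, 9, 7 bp.

59, 26, 9, 7 bp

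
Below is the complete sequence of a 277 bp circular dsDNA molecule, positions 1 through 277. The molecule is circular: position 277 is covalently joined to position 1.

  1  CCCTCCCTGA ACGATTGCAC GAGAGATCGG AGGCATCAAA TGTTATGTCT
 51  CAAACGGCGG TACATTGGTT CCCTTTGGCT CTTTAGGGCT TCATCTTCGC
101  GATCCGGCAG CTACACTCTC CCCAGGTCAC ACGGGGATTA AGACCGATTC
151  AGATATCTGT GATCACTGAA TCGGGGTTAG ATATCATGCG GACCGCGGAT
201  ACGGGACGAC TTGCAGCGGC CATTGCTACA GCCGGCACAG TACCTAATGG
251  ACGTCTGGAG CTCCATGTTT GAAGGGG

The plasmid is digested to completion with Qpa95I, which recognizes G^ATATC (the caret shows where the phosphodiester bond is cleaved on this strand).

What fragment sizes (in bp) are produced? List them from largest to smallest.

249, 28 bp

Qpa95I sites (GATATC) start at positions 152, 180.
Qpa95I cuts after the first base of each site, so after positions 152, 180.
Circular molecule, 2 cuts → 2 fragments:
  153–180 → 28 bp
  181–277 then 1–152 → 97 + 152 = 249 bp
Sorted largest to smallest: 249, 28 bp.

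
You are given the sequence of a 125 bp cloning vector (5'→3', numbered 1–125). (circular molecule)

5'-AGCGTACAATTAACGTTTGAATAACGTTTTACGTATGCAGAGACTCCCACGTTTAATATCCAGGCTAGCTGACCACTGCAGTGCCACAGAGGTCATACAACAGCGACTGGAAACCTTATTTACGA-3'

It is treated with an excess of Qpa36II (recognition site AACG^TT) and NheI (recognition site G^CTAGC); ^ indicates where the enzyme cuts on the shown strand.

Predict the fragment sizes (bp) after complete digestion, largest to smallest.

Qpa36II sites (AACGTT) start at positions 12, 23.
Qpa36II cuts after base 4 of each site, so after positions 15, 26.
The NheI site (GCTAGC) starts at position 64.
NheI cuts after the first base of each site, so after position 64.
Combined cut positions: 15, 26, 64.
Circular molecule, 3 cuts → 3 fragments:
  16–26 → 11 bp
  27–64 → 38 bp
  65–125 then 1–15 → 61 + 15 = 76 bp
Sorted largest to smallest: 76, 38, 11 bp.

76, 38, 11 bp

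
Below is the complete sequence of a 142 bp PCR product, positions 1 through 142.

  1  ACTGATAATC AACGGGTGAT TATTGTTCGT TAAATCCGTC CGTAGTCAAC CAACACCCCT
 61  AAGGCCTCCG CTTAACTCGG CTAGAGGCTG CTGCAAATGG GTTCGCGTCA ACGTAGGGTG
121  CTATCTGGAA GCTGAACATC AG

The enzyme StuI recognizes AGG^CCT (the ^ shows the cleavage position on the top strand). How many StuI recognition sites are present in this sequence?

1

AGGCCT occurs starting at position 62.
StuI cuts at 1 site.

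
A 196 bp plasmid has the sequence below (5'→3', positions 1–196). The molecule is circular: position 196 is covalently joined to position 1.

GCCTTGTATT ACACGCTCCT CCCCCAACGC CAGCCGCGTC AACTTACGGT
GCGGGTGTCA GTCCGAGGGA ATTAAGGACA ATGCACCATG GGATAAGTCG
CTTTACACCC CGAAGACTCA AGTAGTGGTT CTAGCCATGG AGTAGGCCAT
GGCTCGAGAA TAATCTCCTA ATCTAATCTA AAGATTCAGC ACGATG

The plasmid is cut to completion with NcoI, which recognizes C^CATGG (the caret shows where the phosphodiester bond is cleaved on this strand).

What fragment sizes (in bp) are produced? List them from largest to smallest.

135, 49, 12 bp

NcoI sites (CCATGG) start at positions 86, 135, 147.
NcoI cuts after the first base of each site, so after positions 86, 135, 147.
Circular molecule, 3 cuts → 3 fragments:
  87–135 → 49 bp
  136–147 → 12 bp
  148–196 then 1–86 → 49 + 86 = 135 bp
Sorted largest to smallest: 135, 49, 12 bp.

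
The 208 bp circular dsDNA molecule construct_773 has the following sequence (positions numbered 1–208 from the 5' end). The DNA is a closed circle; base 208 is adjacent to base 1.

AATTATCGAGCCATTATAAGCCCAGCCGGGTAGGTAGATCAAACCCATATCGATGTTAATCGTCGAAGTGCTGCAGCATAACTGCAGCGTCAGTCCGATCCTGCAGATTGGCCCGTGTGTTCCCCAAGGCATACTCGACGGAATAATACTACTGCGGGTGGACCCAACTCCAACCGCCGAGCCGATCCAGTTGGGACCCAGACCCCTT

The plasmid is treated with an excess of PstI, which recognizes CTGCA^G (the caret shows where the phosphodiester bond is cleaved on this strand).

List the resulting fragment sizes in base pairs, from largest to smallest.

PstI sites (CTGCAG) start at positions 71, 82, 101.
PstI cuts after base 5 of each site (before the last base), so after positions 75, 86, 105.
Circular molecule, 3 cuts → 3 fragments:
  76–86 → 11 bp
  87–105 → 19 bp
  106–208 then 1–75 → 103 + 75 = 178 bp
Sorted largest to smallest: 178, 19, 11 bp.

178, 19, 11 bp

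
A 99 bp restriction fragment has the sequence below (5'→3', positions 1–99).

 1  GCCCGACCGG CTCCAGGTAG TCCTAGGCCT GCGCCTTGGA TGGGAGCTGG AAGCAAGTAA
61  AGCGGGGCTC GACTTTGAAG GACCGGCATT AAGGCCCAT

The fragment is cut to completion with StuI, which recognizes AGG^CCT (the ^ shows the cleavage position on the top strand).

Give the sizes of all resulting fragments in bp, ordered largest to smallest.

72, 27 bp

The StuI site (AGGCCT) starts at position 25.
StuI cuts after base 3 of each site, so after position 27.
Linear molecule, 1 cut → 2 fragments:
  1–27 → 27 bp
  28–99 → 72 bp
Sorted largest to smallest: 72, 27 bp.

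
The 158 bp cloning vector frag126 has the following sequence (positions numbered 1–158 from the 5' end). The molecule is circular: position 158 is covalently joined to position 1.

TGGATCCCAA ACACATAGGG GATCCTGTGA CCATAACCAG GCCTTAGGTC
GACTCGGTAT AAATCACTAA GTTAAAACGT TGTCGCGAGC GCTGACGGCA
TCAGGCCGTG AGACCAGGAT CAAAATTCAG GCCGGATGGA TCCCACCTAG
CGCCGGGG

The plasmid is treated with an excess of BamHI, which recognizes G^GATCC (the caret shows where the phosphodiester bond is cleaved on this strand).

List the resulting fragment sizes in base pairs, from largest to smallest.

BamHI sites (GGATCC) start at positions 2, 20, 138.
BamHI cuts after the first base of each site, so after positions 2, 20, 138.
Circular molecule, 3 cuts → 3 fragments:
  3–20 → 18 bp
  21–138 → 118 bp
  139–158 then 1–2 → 20 + 2 = 22 bp
Sorted largest to smallest: 118, 22, 18 bp.

118, 22, 18 bp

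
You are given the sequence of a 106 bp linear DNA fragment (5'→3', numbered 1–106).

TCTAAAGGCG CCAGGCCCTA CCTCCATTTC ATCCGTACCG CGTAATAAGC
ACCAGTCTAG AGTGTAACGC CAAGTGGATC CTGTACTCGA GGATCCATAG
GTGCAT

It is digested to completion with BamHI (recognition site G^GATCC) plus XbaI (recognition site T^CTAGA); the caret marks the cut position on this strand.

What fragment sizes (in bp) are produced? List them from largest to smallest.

BamHI sites (GGATCC) start at positions 76, 91.
BamHI cuts after the first base of each site, so after positions 76, 91.
The XbaI site (TCTAGA) starts at position 56.
XbaI cuts after the first base of each site, so after position 56.
Combined cut positions: 56, 76, 91.
Linear molecule, 3 cuts → 4 fragments:
  1–56 → 56 bp
  57–76 → 20 bp
  77–91 → 15 bp
  92–106 → 15 bp
Sorted largest to smallest: 56, 20, 15, 15 bp.

56, 20, 15, 15 bp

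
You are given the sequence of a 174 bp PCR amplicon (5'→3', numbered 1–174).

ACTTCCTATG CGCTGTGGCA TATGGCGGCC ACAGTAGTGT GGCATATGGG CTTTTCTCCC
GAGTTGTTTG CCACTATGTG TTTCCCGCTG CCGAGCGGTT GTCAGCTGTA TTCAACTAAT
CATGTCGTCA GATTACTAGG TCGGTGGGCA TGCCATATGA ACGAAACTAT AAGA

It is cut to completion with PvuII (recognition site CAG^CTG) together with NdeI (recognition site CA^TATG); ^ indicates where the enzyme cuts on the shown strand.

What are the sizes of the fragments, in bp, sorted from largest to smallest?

The PvuII site (CAGCTG) starts at position 103.
PvuII cuts after base 3 of each site, so after position 105.
NdeI sites (CATATG) start at positions 19, 43, 154.
NdeI cuts after base 2 of each site, so after positions 20, 44, 155.
Combined cut positions: 20, 44, 105, 155.
Linear molecule, 4 cuts → 5 fragments:
  1–20 → 20 bp
  21–44 → 24 bp
  45–105 → 61 bp
  106–155 → 50 bp
  156–174 → 19 bp
Sorted largest to smallest: 61, 50, 24, 20, 19 bp.

61, 50, 24, 20, 19 bp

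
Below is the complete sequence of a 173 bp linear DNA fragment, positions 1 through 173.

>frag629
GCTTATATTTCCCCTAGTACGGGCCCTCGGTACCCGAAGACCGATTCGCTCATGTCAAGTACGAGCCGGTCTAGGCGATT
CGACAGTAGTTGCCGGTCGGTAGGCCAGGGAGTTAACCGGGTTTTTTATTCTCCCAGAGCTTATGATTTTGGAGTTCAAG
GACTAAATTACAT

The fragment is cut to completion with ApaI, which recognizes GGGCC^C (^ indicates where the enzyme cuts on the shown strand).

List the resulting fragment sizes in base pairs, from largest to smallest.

148, 25 bp

The ApaI site (GGGCCC) starts at position 21.
ApaI cuts after base 5 of each site (before the last base), so after position 25.
Linear molecule, 1 cut → 2 fragments:
  1–25 → 25 bp
  26–173 → 148 bp
Sorted largest to smallest: 148, 25 bp.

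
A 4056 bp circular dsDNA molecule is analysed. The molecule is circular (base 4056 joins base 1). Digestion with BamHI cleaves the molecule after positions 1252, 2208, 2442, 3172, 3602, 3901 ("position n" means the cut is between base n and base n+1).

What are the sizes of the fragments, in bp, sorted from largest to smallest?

1407, 956, 730, 430, 299, 234 bp

Circular molecule, 6 cuts → 6 fragments:
  2208 − 1252 = 956 bp
  2442 − 2208 = 234 bp
  3172 − 2442 = 730 bp
  3602 − 3172 = 430 bp
  3901 − 3602 = 299 bp
  wrap: 4056 − 3901 + 1252 = 1407 bp
Sorted largest to smallest: 1407, 956, 730, 430, 299, 234 bp.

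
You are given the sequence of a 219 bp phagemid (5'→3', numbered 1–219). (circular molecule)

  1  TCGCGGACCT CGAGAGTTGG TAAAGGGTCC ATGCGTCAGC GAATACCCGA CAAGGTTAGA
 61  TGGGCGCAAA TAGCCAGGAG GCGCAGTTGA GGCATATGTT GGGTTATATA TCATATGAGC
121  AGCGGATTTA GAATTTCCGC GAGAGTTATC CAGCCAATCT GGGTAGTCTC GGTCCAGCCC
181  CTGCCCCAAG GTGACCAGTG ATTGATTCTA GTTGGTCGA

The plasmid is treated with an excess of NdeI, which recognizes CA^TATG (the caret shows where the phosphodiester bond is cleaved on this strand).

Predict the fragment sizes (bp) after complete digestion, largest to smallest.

200, 19 bp

NdeI sites (CATATG) start at positions 93, 112.
NdeI cuts after base 2 of each site, so after positions 94, 113.
Circular molecule, 2 cuts → 2 fragments:
  95–113 → 19 bp
  114–219 then 1–94 → 106 + 94 = 200 bp
Sorted largest to smallest: 200, 19 bp.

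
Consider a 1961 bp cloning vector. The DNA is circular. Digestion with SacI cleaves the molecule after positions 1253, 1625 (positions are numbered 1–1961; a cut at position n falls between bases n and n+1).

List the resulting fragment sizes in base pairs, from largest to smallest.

1589, 372 bp

Circular molecule, 2 cuts → 2 fragments:
  1625 − 1253 = 372 bp
  wrap: 1961 − 1625 + 1253 = 1589 bp
Sorted largest to smallest: 1589, 372 bp.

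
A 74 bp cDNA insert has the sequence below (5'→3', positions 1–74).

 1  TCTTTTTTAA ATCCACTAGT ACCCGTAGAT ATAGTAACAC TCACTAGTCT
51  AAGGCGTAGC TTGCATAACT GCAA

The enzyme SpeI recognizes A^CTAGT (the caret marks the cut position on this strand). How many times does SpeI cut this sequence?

ACTAGT occurs starting at positions 15, 43.
SpeI cuts at 2 sites.

2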